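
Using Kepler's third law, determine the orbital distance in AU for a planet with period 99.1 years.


a = P^(2/3) = 99.1^(2/3) = 21.4149

21.4149 AU


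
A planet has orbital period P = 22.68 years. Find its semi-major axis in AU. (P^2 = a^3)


a = P^(2/3) = 22.68^(2/3) = 8.0124

8.0124 AU


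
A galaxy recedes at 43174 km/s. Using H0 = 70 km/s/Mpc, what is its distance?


d = v / H0 = 43174 / 70 = 616.7714

616.7714 Mpc


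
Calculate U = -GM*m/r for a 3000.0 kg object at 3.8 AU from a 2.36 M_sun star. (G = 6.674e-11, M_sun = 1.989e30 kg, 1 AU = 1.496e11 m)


M = 2.36 * 1.989e30 kg = 4.69404e+30 kg; r = 3.8 AU * 1.496e11 m/AU = 5.6848e+11 m. U = -GM*m/r = -(6.674e-11 * 4.69404e+30 * 3000.0) / 5.6848e+11 = -1.653e+12

-1.653e+12 J


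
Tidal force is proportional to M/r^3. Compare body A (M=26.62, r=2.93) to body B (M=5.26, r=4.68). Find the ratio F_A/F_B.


Ratio = (M1/r1^3) / (M2/r2^3) = (26.62/2.93^3) / (5.26/4.68^3) = 20.6232

20.6232


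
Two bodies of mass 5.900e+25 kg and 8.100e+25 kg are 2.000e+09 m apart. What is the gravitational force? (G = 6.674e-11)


F = G*m1*m2/r^2 = 6.674e-11 * 5.900e+25 * 8.100e+25 / (2.000e+09)^2 = 6.674e-11 * 4.779e+51 / 4.000e+18 = 7.974e+22

7.974e+22 N


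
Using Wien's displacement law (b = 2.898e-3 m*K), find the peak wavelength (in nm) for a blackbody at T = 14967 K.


lam_max = b / T = 2.898e-3 / 14967 = 1.936e-07 m = 193.626 nm

193.626 nm


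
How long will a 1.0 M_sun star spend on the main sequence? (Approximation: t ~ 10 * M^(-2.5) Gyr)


t = 10 * M^(-2.5) = 10 * 1.0^(-2.5) = 10.0

10.0 Gyr


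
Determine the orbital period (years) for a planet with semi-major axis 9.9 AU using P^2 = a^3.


P = a^(3/2) = 9.9^1.5 = 31.1496

31.1496 years


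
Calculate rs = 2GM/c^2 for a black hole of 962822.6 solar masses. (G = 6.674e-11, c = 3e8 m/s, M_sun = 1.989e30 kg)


M = 962822.6 * 1.989e30 kg = 1.915054151e+36 kg. rs = 2GM/c^2 = 2 * 6.674e-11 * 1.915054151e+36 / (3e8)^2 = 2.840e+09

2.840e+09 m


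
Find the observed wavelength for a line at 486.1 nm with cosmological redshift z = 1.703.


lam_obs = lam_emit * (1 + z) = 486.1 * (1 + 1.703) = 1313.9283

1313.9283 nm


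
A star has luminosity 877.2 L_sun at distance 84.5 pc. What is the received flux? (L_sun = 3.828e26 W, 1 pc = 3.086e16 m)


F = L / (4*pi*d^2) = 3.358e+29 / (4*pi*(2.608e+18)^2) = 3.930e-09

3.930e-09 W/m^2


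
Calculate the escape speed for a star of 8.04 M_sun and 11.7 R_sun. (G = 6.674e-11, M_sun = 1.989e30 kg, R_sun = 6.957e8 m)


M = 8.04 * 1.989e30 kg = 1.599156e+31 kg; R = 11.7 * 6.957e8 m = 8.13969e+09 m. v_esc = sqrt(2GM/R) = sqrt(2 * 6.674e-11 * 1.599156e+31 / 8.13969e+09) = 512093.8762

512093.8762 m/s


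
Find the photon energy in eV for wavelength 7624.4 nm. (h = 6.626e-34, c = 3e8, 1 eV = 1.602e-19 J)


E = hc/lambda = 6.626e-34 * 3e8 / 7.624e-06 = 2.607e-20 J = 0.1627 eV

0.1627 eV


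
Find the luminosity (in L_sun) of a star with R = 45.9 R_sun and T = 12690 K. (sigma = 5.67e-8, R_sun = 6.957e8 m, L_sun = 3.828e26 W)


R = 45.9 * 6.957e8 m = 3.193263e+10 m. L = 4*pi*R^2*sigma*T^4 = 4*pi*(3.193263e+10)^2 * 5.67e-8 * 12690^4 = 1.884120995e+31 W. L/L_sun = 1.884120995e+31 / 3.828e26 = 49219.4617

49219.4617 L_sun


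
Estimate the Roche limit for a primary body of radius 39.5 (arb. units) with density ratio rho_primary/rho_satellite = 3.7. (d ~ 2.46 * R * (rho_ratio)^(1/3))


d_Roche = 2.46 * 39.5 * 3.7^(1/3) = 150.2909

150.2909


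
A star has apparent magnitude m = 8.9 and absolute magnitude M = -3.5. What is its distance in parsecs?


d = 10^((m - M + 5)/5) = 10^((8.9 - -3.5 + 5)/5) = 3019.9517

3019.9517 pc


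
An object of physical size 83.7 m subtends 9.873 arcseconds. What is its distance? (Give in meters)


D = size / theta_rad, theta_rad = 9.873 * pi/(180*3600) = 4.787e-05, D = 1.749e+06

1.749e+06 m


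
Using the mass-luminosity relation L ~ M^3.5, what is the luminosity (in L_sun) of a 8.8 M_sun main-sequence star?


L/L_sun = (M/M_sun)^3.5 = 8.8^3.5 = 2021.5726

2021.5726 L_sun


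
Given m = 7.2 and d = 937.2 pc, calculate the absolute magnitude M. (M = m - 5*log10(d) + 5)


M = m - 5*log10(d) + 5 = 7.2 - 5*log10(937.2) + 5 = -2.6592

-2.6592


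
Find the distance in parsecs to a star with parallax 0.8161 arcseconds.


d = 1/p = 1/0.8161 = 1.2253

1.2253 pc


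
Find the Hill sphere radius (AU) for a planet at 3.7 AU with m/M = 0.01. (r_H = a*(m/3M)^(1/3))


r_H = a * (m/3M)^(1/3) = 3.7 * (0.01/3)^(1/3) = 0.5527

0.5527 AU


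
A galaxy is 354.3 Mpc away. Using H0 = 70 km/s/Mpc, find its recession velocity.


v = H0 * d = 70 * 354.3 = 24801.0

24801.0 km/s


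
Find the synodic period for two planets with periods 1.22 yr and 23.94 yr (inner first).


1/P_syn = |1/P1 - 1/P2| = |1/1.22 - 1/23.94| => P_syn = 1.2855

1.2855 years


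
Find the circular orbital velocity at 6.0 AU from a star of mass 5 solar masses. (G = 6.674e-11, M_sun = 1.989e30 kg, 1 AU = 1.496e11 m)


v = sqrt(GM/r) = sqrt(6.674e-11 * 9.945e+30 / 8.976e+11) = 27192.809

27192.809 m/s


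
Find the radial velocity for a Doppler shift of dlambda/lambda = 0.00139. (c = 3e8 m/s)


v = (dlambda/lambda) * c = 0.00139 * 3e8 = 417000.0

417000.0 m/s


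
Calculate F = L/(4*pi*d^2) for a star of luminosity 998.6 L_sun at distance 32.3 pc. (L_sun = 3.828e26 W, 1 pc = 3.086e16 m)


F = L / (4*pi*d^2) = 3.823e+29 / (4*pi*(9.968e+17)^2) = 3.062e-08

3.062e-08 W/m^2


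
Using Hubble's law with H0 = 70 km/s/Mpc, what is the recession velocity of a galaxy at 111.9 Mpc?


v = H0 * d = 70 * 111.9 = 7833.0

7833.0 km/s


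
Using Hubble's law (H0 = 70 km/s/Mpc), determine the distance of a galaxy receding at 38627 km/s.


d = v / H0 = 38627 / 70 = 551.8143

551.8143 Mpc


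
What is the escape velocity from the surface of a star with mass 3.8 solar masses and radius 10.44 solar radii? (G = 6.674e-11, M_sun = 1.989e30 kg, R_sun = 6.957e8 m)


M = 3.8 * 1.989e30 kg = 7.5582e+30 kg; R = 10.44 * 6.957e8 m = 7.263108e+09 m. v_esc = sqrt(2GM/R) = sqrt(2 * 6.674e-11 * 7.5582e+30 / 7.263108e+09) = 372697.1209

372697.1209 m/s


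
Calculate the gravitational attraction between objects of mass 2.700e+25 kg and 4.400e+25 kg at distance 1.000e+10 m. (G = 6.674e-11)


F = G*m1*m2/r^2 = 6.674e-11 * 2.700e+25 * 4.400e+25 / (1.000e+10)^2 = 6.674e-11 * 1.188e+51 / 1.000e+20 = 7.929e+20

7.929e+20 N


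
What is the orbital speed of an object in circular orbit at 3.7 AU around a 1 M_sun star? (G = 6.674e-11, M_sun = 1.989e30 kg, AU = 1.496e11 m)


v = sqrt(GM/r) = sqrt(6.674e-11 * 1.989e+30 / 5.535e+11) = 15486.1633

15486.1633 m/s


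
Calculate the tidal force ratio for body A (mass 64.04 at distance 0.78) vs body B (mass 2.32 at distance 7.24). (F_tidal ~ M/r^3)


Ratio = (M1/r1^3) / (M2/r2^3) = (64.04/0.78^3) / (2.32/7.24^3) = 22074.7213

22074.7213


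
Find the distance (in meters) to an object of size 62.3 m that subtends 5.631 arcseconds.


D = size / theta_rad, theta_rad = 5.631 * pi/(180*3600) = 2.730e-05, D = 2.282e+06

2.282e+06 m


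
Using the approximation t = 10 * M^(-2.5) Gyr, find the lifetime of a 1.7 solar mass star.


t = 10 * M^(-2.5) = 10 * 1.7^(-2.5) = 2.6539

2.6539 Gyr


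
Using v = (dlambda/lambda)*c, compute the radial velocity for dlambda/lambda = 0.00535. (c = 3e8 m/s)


v = (dlambda/lambda) * c = 0.00535 * 3e8 = 1.605e+06

1.605e+06 m/s


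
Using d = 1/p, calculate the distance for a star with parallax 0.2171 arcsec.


d = 1/p = 1/0.2171 = 4.6062

4.6062 pc


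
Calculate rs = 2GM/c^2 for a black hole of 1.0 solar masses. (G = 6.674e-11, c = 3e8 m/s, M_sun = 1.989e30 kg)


M = 1.0 * 1.989e30 kg = 1.989e+30 kg. rs = 2GM/c^2 = 2 * 6.674e-11 * 1.989e+30 / (3e8)^2 = 2949.908

2949.908 m


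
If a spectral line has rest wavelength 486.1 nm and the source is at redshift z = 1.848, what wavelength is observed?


lam_obs = lam_emit * (1 + z) = 486.1 * (1 + 1.848) = 1384.4128

1384.4128 nm


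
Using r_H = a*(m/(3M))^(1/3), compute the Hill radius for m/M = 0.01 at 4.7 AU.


r_H = a * (m/3M)^(1/3) = 4.7 * (0.01/3)^(1/3) = 0.7021

0.7021 AU


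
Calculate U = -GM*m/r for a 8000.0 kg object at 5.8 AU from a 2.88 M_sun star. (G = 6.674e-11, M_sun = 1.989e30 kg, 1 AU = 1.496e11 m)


M = 2.88 * 1.989e30 kg = 5.72832e+30 kg; r = 5.8 AU * 1.496e11 m/AU = 8.6768e+11 m. U = -GM*m/r = -(6.674e-11 * 5.72832e+30 * 8000.0) / 8.6768e+11 = -3.525e+12

-3.525e+12 J


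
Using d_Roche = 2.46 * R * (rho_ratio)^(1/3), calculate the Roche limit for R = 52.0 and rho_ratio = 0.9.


d_Roche = 2.46 * 52.0 * 0.9^(1/3) = 123.5054

123.5054


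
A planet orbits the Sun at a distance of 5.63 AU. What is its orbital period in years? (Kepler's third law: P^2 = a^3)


P = a^(3/2) = 5.63^1.5 = 13.3587

13.3587 years


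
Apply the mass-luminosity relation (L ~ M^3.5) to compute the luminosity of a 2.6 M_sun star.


L/L_sun = (M/M_sun)^3.5 = 2.6^3.5 = 28.3404

28.3404 L_sun


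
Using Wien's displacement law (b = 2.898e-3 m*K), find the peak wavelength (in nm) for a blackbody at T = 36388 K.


lam_max = b / T = 2.898e-3 / 36388 = 7.964e-08 m = 79.6416 nm

79.6416 nm


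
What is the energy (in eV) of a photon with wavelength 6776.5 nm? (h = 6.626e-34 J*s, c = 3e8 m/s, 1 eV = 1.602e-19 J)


E = hc/lambda = 6.626e-34 * 3e8 / 6.777e-06 = 2.933e-20 J = 0.1831 eV

0.1831 eV


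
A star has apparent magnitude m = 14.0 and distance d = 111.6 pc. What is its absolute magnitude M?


M = m - 5*log10(d) + 5 = 14.0 - 5*log10(111.6) + 5 = 8.7617

8.7617


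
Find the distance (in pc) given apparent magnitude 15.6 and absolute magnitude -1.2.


d = 10^((m - M + 5)/5) = 10^((15.6 - -1.2 + 5)/5) = 22908.6765

22908.6765 pc


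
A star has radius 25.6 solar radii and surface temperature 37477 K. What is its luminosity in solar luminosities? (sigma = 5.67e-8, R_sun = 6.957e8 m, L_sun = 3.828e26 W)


R = 25.6 * 6.957e8 m = 1.780992e+10 m. L = 4*pi*R^2*sigma*T^4 = 4*pi*(1.780992e+10)^2 * 5.67e-8 * 37477^4 = 4.458370282e+32 W. L/L_sun = 4.458370282e+32 / 3.828e26 = 1.165e+06

1.165e+06 L_sun


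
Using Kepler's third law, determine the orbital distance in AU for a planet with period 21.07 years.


a = P^(2/3) = 21.07^(2/3) = 7.6286

7.6286 AU


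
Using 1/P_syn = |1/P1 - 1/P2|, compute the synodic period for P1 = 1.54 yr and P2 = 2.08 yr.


1/P_syn = |1/P1 - 1/P2| = |1/1.54 - 1/2.08| => P_syn = 5.9319

5.9319 years


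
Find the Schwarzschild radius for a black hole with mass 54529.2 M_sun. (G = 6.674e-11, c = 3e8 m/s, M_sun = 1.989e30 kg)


M = 54529.2 * 1.989e30 kg = 1.084585788e+35 kg. rs = 2GM/c^2 = 2 * 6.674e-11 * 1.084585788e+35 / (3e8)^2 = 1.609e+08

1.609e+08 m


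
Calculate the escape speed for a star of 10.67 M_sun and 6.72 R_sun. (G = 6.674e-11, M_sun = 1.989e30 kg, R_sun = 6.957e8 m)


M = 10.67 * 1.989e30 kg = 2.122263e+31 kg; R = 6.72 * 6.957e8 m = 4.675104e+09 m. v_esc = sqrt(2GM/R) = sqrt(2 * 6.674e-11 * 2.122263e+31 / 4.675104e+09) = 778416.552

778416.552 m/s


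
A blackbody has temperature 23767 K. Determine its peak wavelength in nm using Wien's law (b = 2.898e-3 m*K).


lam_max = b / T = 2.898e-3 / 23767 = 1.219e-07 m = 121.9338 nm

121.9338 nm


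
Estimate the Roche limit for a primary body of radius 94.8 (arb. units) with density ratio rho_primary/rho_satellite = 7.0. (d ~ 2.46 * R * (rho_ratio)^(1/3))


d_Roche = 2.46 * 94.8 * 7.0^(1/3) = 446.1109

446.1109


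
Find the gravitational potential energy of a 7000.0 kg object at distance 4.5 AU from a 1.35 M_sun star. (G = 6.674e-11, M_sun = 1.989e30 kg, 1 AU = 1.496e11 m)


M = 1.35 * 1.989e30 kg = 2.68515e+30 kg; r = 4.5 AU * 1.496e11 m/AU = 6.732e+11 m. U = -GM*m/r = -(6.674e-11 * 2.68515e+30 * 7000.0) / 6.732e+11 = -1.863e+12

-1.863e+12 J


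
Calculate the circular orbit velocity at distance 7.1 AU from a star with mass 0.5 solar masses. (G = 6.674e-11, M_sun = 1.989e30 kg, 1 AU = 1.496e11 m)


v = sqrt(GM/r) = sqrt(6.674e-11 * 9.945e+29 / 1.062e+12) = 7904.9754

7904.9754 m/s


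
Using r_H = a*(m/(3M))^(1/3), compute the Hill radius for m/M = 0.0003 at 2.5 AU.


r_H = a * (m/3M)^(1/3) = 2.5 * (0.0003/3)^(1/3) = 0.116

0.116 AU


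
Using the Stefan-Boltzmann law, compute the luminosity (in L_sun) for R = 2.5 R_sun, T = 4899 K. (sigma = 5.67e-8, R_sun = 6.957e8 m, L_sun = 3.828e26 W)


R = 2.5 * 6.957e8 m = 1.73925e+09 m. L = 4*pi*R^2*sigma*T^4 = 4*pi*(1.73925e+09)^2 * 5.67e-8 * 4899^4 = 1.241499945e+27 W. L/L_sun = 1.241499945e+27 / 3.828e26 = 3.2432

3.2432 L_sun


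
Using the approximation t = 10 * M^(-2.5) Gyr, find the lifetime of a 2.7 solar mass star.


t = 10 * M^(-2.5) = 10 * 2.7^(-2.5) = 0.8348

0.8348 Gyr


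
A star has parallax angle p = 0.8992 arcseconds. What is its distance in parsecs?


d = 1/p = 1/0.8992 = 1.1121

1.1121 pc


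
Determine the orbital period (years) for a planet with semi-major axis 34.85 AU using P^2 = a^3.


P = a^(3/2) = 34.85^1.5 = 205.7331

205.7331 years


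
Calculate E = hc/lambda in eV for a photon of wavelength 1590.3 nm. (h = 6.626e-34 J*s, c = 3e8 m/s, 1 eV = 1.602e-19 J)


E = hc/lambda = 6.626e-34 * 3e8 / 1.590e-06 = 1.250e-19 J = 0.7802 eV

0.7802 eV


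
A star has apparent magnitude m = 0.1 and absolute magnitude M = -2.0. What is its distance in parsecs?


d = 10^((m - M + 5)/5) = 10^((0.1 - -2.0 + 5)/5) = 26.3027

26.3027 pc


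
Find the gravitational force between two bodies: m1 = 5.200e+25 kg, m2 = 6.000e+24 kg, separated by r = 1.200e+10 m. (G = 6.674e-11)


F = G*m1*m2/r^2 = 6.674e-11 * 5.200e+25 * 6.000e+24 / (1.200e+10)^2 = 6.674e-11 * 3.120e+50 / 1.440e+20 = 1.446e+20

1.446e+20 N


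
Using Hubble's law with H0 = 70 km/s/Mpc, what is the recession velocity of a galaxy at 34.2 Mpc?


v = H0 * d = 70 * 34.2 = 2394.0

2394.0 km/s


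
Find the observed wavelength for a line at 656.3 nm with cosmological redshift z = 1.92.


lam_obs = lam_emit * (1 + z) = 656.3 * (1 + 1.92) = 1916.396

1916.396 nm


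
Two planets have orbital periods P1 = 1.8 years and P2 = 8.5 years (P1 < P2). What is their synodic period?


1/P_syn = |1/P1 - 1/P2| = |1/1.8 - 1/8.5| => P_syn = 2.2836

2.2836 years


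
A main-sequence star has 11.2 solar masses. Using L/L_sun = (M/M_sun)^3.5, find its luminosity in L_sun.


L/L_sun = (M/M_sun)^3.5 = 11.2^3.5 = 4701.7884

4701.7884 L_sun


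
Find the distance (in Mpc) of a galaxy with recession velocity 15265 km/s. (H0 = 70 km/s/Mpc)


d = v / H0 = 15265 / 70 = 218.0714

218.0714 Mpc


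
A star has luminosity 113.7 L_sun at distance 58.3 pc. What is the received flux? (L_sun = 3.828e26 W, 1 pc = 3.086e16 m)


F = L / (4*pi*d^2) = 4.352e+28 / (4*pi*(1.799e+18)^2) = 1.070e-09

1.070e-09 W/m^2


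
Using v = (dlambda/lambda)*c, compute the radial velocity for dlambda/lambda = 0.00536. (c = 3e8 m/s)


v = (dlambda/lambda) * c = 0.00536 * 3e8 = 1.608e+06

1.608e+06 m/s


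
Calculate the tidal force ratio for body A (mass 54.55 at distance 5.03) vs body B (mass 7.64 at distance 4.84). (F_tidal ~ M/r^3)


Ratio = (M1/r1^3) / (M2/r2^3) = (54.55/5.03^3) / (7.64/4.84^3) = 6.3611

6.3611


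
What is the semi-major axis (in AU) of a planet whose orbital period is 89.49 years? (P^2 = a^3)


a = P^(2/3) = 89.49^(2/3) = 20.007

20.007 AU


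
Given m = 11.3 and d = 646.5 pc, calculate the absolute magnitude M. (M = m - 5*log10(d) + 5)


M = m - 5*log10(d) + 5 = 11.3 - 5*log10(646.5) + 5 = 2.2472

2.2472


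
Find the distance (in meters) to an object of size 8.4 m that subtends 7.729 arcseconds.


D = size / theta_rad, theta_rad = 7.729 * pi/(180*3600) = 3.747e-05, D = 224171.8686

224171.8686 m


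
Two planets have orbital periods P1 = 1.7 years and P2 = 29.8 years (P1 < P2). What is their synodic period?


1/P_syn = |1/P1 - 1/P2| = |1/1.7 - 1/29.8| => P_syn = 1.8028

1.8028 years


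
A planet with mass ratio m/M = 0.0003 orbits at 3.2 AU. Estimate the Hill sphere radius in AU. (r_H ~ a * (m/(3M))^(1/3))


r_H = a * (m/3M)^(1/3) = 3.2 * (0.0003/3)^(1/3) = 0.1485

0.1485 AU


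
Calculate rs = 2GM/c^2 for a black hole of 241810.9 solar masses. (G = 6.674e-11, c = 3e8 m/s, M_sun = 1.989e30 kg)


M = 241810.9 * 1.989e30 kg = 4.809618801e+35 kg. rs = 2GM/c^2 = 2 * 6.674e-11 * 4.809618801e+35 / (3e8)^2 = 7.133e+08

7.133e+08 m


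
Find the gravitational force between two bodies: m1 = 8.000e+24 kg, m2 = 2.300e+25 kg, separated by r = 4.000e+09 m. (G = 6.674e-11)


F = G*m1*m2/r^2 = 6.674e-11 * 8.000e+24 * 2.300e+25 / (4.000e+09)^2 = 6.674e-11 * 1.840e+50 / 1.600e+19 = 7.675e+20

7.675e+20 N


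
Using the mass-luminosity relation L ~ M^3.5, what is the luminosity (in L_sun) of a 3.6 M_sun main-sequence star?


L/L_sun = (M/M_sun)^3.5 = 3.6^3.5 = 88.5235

88.5235 L_sun


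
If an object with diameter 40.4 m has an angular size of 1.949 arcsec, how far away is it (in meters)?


D = size / theta_rad, theta_rad = 1.949 * pi/(180*3600) = 9.449e-06, D = 4.276e+06

4.276e+06 m


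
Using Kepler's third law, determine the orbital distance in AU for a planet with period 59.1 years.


a = P^(2/3) = 59.1^(2/3) = 15.1725

15.1725 AU


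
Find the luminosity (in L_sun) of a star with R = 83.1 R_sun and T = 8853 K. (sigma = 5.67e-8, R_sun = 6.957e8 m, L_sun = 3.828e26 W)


R = 83.1 * 6.957e8 m = 5.781267e+10 m. L = 4*pi*R^2*sigma*T^4 = 4*pi*(5.781267e+10)^2 * 5.67e-8 * 8853^4 = 1.462853496e+31 W. L/L_sun = 1.462853496e+31 / 3.828e26 = 38214.5636

38214.5636 L_sun


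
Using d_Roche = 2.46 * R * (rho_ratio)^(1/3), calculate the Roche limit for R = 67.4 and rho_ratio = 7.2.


d_Roche = 2.46 * 67.4 * 7.2^(1/3) = 320.164

320.164


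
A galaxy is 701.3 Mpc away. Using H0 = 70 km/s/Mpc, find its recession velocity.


v = H0 * d = 70 * 701.3 = 49091.0

49091.0 km/s


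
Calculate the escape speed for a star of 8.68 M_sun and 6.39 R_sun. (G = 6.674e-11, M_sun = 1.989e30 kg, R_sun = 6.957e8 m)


M = 8.68 * 1.989e30 kg = 1.726452e+31 kg; R = 6.39 * 6.957e8 m = 4.445523e+09 m. v_esc = sqrt(2GM/R) = sqrt(2 * 6.674e-11 * 1.726452e+31 / 4.445523e+09) = 719985.7856

719985.7856 m/s


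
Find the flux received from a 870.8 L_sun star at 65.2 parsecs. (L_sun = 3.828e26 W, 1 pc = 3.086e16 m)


F = L / (4*pi*d^2) = 3.333e+29 / (4*pi*(2.012e+18)^2) = 6.552e-09

6.552e-09 W/m^2


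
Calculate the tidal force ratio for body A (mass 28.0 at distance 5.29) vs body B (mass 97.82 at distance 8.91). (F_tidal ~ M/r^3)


Ratio = (M1/r1^3) / (M2/r2^3) = (28.0/5.29^3) / (97.82/8.91^3) = 1.3677

1.3677


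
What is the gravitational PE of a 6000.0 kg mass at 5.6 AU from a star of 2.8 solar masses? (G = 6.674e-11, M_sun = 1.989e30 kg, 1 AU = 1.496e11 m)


M = 2.8 * 1.989e30 kg = 5.5692e+30 kg; r = 5.6 AU * 1.496e11 m/AU = 8.3776e+11 m. U = -GM*m/r = -(6.674e-11 * 5.5692e+30 * 6000.0) / 8.3776e+11 = -2.662e+12

-2.662e+12 J


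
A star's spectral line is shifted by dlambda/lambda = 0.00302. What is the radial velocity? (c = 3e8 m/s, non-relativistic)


v = (dlambda/lambda) * c = 0.00302 * 3e8 = 906000.0

906000.0 m/s


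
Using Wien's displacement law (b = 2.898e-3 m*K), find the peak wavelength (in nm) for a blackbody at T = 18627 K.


lam_max = b / T = 2.898e-3 / 18627 = 1.556e-07 m = 155.5806 nm

155.5806 nm


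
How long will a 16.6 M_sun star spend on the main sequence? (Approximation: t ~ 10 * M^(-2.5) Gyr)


t = 10 * M^(-2.5) = 10 * 16.6^(-2.5) = 0.0089

0.0089 Gyr


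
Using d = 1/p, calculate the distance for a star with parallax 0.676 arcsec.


d = 1/p = 1/0.676 = 1.4793

1.4793 pc


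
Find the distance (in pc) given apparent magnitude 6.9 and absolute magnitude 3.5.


d = 10^((m - M + 5)/5) = 10^((6.9 - 3.5 + 5)/5) = 47.863

47.863 pc


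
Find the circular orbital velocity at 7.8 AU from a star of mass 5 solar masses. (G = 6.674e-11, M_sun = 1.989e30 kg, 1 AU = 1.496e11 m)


v = sqrt(GM/r) = sqrt(6.674e-11 * 9.945e+30 / 1.167e+12) = 23849.6712

23849.6712 m/s


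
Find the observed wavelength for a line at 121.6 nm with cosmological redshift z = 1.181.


lam_obs = lam_emit * (1 + z) = 121.6 * (1 + 1.181) = 265.2096

265.2096 nm


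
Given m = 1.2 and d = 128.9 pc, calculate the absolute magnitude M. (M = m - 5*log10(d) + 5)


M = m - 5*log10(d) + 5 = 1.2 - 5*log10(128.9) + 5 = -4.3513

-4.3513


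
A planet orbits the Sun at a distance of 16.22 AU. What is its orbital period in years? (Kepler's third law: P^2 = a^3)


P = a^(3/2) = 16.22^1.5 = 65.3245

65.3245 years


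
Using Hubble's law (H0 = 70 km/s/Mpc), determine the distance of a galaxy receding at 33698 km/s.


d = v / H0 = 33698 / 70 = 481.4

481.4 Mpc


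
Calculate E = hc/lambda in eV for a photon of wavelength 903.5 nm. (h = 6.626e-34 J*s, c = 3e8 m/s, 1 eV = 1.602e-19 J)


E = hc/lambda = 6.626e-34 * 3e8 / 9.035e-07 = 2.200e-19 J = 1.3734 eV

1.3734 eV


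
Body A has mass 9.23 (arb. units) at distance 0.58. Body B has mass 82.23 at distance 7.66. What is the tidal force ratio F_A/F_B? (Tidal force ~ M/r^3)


Ratio = (M1/r1^3) / (M2/r2^3) = (9.23/0.58^3) / (82.23/7.66^3) = 258.5674

258.5674


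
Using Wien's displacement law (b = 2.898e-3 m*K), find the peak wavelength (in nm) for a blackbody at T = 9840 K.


lam_max = b / T = 2.898e-3 / 9840 = 2.945e-07 m = 294.5122 nm

294.5122 nm


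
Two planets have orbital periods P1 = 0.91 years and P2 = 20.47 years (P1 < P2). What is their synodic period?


1/P_syn = |1/P1 - 1/P2| = |1/0.91 - 1/20.47| => P_syn = 0.9523

0.9523 years


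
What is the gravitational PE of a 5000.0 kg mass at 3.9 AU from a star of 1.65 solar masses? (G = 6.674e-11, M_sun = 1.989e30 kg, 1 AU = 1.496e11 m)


M = 1.65 * 1.989e30 kg = 3.28185e+30 kg; r = 3.9 AU * 1.496e11 m/AU = 5.8344e+11 m. U = -GM*m/r = -(6.674e-11 * 3.28185e+30 * 5000.0) / 5.8344e+11 = -1.877e+12

-1.877e+12 J


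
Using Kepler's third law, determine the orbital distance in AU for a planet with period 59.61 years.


a = P^(2/3) = 59.61^(2/3) = 15.2597

15.2597 AU


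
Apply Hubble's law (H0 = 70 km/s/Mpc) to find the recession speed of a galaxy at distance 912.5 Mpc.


v = H0 * d = 70 * 912.5 = 63875.0

63875.0 km/s


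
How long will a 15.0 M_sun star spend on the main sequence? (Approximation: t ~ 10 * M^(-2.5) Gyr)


t = 10 * M^(-2.5) = 10 * 15.0^(-2.5) = 0.0115

0.0115 Gyr


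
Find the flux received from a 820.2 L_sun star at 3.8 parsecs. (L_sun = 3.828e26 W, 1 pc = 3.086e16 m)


F = L / (4*pi*d^2) = 3.140e+29 / (4*pi*(1.173e+17)^2) = 1.817e-06

1.817e-06 W/m^2


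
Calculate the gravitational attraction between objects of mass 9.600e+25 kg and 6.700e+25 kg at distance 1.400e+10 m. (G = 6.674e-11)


F = G*m1*m2/r^2 = 6.674e-11 * 9.600e+25 * 6.700e+25 / (1.400e+10)^2 = 6.674e-11 * 6.432e+51 / 1.960e+20 = 2.190e+21

2.190e+21 N


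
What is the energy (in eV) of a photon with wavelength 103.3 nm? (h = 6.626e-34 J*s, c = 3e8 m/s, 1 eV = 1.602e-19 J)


E = hc/lambda = 6.626e-34 * 3e8 / 1.033e-07 = 1.924e-18 J = 12.0118 eV

12.0118 eV


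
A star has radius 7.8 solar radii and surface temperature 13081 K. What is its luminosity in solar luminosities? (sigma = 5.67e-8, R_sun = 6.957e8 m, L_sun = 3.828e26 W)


R = 7.8 * 6.957e8 m = 5.42646e+09 m. L = 4*pi*R^2*sigma*T^4 = 4*pi*(5.42646e+09)^2 * 5.67e-8 * 13081^4 = 6.143132995e+29 W. L/L_sun = 6.143132995e+29 / 3.828e26 = 1604.7892

1604.7892 L_sun


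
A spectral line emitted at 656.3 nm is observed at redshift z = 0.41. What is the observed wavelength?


lam_obs = lam_emit * (1 + z) = 656.3 * (1 + 0.41) = 925.383

925.383 nm


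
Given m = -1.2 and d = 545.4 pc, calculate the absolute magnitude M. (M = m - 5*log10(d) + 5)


M = m - 5*log10(d) + 5 = -1.2 - 5*log10(545.4) + 5 = -9.8836

-9.8836


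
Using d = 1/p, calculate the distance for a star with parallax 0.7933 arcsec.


d = 1/p = 1/0.7933 = 1.2606

1.2606 pc


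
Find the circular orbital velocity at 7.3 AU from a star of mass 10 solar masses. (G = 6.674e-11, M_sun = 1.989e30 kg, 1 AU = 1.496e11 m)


v = sqrt(GM/r) = sqrt(6.674e-11 * 1.989e+31 / 1.092e+12) = 34864.4859

34864.4859 m/s


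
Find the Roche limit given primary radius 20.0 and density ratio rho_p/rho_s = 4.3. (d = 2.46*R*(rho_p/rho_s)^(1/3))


d_Roche = 2.46 * 20.0 * 4.3^(1/3) = 80.0058

80.0058


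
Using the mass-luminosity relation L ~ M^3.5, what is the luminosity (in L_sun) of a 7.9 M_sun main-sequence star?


L/L_sun = (M/M_sun)^3.5 = 7.9^3.5 = 1385.7817

1385.7817 L_sun


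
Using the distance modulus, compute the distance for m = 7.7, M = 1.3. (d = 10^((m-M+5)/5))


d = 10^((m - M + 5)/5) = 10^((7.7 - 1.3 + 5)/5) = 190.5461

190.5461 pc


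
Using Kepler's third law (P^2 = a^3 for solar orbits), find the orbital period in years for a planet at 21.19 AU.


P = a^(3/2) = 21.19^1.5 = 97.5431

97.5431 years


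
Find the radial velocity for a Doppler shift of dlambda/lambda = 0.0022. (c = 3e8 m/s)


v = (dlambda/lambda) * c = 0.0022 * 3e8 = 660000.0

660000.0 m/s


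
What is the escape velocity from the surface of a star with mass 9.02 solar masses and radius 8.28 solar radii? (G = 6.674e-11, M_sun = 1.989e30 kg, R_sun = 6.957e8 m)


M = 9.02 * 1.989e30 kg = 1.794078e+31 kg; R = 8.28 * 6.957e8 m = 5.760396e+09 m. v_esc = sqrt(2GM/R) = sqrt(2 * 6.674e-11 * 1.794078e+31 / 5.760396e+09) = 644766.6847

644766.6847 m/s


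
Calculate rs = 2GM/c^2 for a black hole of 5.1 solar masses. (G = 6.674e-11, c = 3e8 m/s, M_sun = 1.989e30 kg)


M = 5.1 * 1.989e30 kg = 1.01439e+31 kg. rs = 2GM/c^2 = 2 * 6.674e-11 * 1.01439e+31 / (3e8)^2 = 15044.5308

15044.5308 m


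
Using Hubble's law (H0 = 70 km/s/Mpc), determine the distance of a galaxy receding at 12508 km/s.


d = v / H0 = 12508 / 70 = 178.6857

178.6857 Mpc


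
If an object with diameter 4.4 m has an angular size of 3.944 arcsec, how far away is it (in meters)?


D = size / theta_rad, theta_rad = 3.944 * pi/(180*3600) = 1.912e-05, D = 230112.867

230112.867 m


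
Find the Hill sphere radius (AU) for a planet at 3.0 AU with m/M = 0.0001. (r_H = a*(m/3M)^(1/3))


r_H = a * (m/3M)^(1/3) = 3.0 * (0.0001/3)^(1/3) = 0.0965

0.0965 AU


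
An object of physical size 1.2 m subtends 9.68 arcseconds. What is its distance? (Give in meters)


D = size / theta_rad, theta_rad = 9.68 * pi/(180*3600) = 4.693e-05, D = 25570.0173

25570.0173 m


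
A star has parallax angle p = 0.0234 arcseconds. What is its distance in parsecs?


d = 1/p = 1/0.0234 = 42.735

42.735 pc


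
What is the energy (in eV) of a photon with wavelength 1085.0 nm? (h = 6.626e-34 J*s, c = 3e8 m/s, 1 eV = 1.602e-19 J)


E = hc/lambda = 6.626e-34 * 3e8 / 1.085e-06 = 1.832e-19 J = 1.1436 eV

1.1436 eV


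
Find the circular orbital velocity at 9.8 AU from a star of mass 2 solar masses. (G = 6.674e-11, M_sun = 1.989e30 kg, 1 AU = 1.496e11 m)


v = sqrt(GM/r) = sqrt(6.674e-11 * 3.978e+30 / 1.466e+12) = 13456.9505

13456.9505 m/s


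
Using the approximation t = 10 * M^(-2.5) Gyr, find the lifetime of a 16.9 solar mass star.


t = 10 * M^(-2.5) = 10 * 16.9^(-2.5) = 0.0085

0.0085 Gyr


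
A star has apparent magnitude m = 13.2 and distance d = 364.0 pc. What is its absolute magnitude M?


M = m - 5*log10(d) + 5 = 13.2 - 5*log10(364.0) + 5 = 5.3945

5.3945


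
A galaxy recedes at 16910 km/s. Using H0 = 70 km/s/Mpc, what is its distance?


d = v / H0 = 16910 / 70 = 241.5714

241.5714 Mpc


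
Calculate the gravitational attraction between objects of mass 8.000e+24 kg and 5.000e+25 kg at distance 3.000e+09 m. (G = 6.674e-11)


F = G*m1*m2/r^2 = 6.674e-11 * 8.000e+24 * 5.000e+25 / (3.000e+09)^2 = 6.674e-11 * 4.000e+50 / 9.000e+18 = 2.966e+21

2.966e+21 N


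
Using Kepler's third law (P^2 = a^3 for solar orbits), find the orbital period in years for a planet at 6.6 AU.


P = a^(3/2) = 6.6^1.5 = 16.9557

16.9557 years


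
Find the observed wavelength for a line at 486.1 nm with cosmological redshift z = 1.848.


lam_obs = lam_emit * (1 + z) = 486.1 * (1 + 1.848) = 1384.4128

1384.4128 nm


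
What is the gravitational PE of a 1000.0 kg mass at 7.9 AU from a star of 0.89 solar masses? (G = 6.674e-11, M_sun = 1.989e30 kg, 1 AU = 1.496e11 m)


M = 0.89 * 1.989e30 kg = 1.77021e+30 kg; r = 7.9 AU * 1.496e11 m/AU = 1.18184e+12 m. U = -GM*m/r = -(6.674e-11 * 1.77021e+30 * 1000.0) / 1.18184e+12 = -9.997e+10

-9.997e+10 J


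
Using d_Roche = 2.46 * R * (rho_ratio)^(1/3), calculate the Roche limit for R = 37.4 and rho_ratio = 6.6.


d_Roche = 2.46 * 37.4 * 6.6^(1/3) = 172.579

172.579


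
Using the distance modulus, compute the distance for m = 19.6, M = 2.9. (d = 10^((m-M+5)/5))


d = 10^((m - M + 5)/5) = 10^((19.6 - 2.9 + 5)/5) = 21877.6162

21877.6162 pc


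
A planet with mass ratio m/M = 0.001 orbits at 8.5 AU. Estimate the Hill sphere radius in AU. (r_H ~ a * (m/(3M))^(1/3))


r_H = a * (m/3M)^(1/3) = 8.5 * (0.001/3)^(1/3) = 0.5894

0.5894 AU


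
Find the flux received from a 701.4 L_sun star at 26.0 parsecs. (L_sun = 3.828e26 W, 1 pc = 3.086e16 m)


F = L / (4*pi*d^2) = 2.685e+29 / (4*pi*(8.024e+17)^2) = 3.319e-08

3.319e-08 W/m^2


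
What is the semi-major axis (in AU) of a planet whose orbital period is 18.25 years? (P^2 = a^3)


a = P^(2/3) = 18.25^(2/3) = 6.9317

6.9317 AU


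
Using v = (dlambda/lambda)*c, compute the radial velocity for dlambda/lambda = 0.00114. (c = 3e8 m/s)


v = (dlambda/lambda) * c = 0.00114 * 3e8 = 342000.0

342000.0 m/s


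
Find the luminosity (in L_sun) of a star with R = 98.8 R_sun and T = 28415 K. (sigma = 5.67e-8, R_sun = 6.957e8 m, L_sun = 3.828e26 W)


R = 98.8 * 6.957e8 m = 6.873516e+10 m. L = 4*pi*R^2*sigma*T^4 = 4*pi*(6.873516e+10)^2 * 5.67e-8 * 28415^4 = 2.194529687e+33 W. L/L_sun = 2.194529687e+33 / 3.828e26 = 5.733e+06

5.733e+06 L_sun


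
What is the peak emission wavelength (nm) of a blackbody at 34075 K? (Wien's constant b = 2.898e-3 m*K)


lam_max = b / T = 2.898e-3 / 34075 = 8.505e-08 m = 85.0477 nm

85.0477 nm


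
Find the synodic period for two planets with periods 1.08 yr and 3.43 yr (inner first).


1/P_syn = |1/P1 - 1/P2| = |1/1.08 - 1/3.43| => P_syn = 1.5763

1.5763 years


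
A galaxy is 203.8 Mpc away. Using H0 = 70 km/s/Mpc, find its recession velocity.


v = H0 * d = 70 * 203.8 = 14266.0

14266.0 km/s


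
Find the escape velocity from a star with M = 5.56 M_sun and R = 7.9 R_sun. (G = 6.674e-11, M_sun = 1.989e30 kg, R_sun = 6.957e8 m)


M = 5.56 * 1.989e30 kg = 1.105884e+31 kg; R = 7.9 * 6.957e8 m = 5.49603e+09 m. v_esc = sqrt(2GM/R) = sqrt(2 * 6.674e-11 * 1.105884e+31 / 5.49603e+09) = 518248.8404

518248.8404 m/s


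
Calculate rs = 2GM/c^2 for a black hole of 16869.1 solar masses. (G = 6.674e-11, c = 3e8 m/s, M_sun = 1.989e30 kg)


M = 16869.1 * 1.989e30 kg = 3.35526399e+34 kg. rs = 2GM/c^2 = 2 * 6.674e-11 * 3.35526399e+34 / (3e8)^2 = 4.976e+07

4.976e+07 m


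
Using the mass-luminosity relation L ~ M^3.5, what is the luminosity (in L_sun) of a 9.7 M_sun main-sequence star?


L/L_sun = (M/M_sun)^3.5 = 9.7^3.5 = 2842.5039

2842.5039 L_sun


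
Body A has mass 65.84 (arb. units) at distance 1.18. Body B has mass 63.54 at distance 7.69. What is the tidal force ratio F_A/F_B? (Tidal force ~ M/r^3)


Ratio = (M1/r1^3) / (M2/r2^3) = (65.84/1.18^3) / (63.54/7.69^3) = 286.7977

286.7977


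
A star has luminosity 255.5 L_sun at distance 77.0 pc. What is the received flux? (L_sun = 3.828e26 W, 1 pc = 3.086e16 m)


F = L / (4*pi*d^2) = 9.781e+28 / (4*pi*(2.376e+18)^2) = 1.378e-09

1.378e-09 W/m^2


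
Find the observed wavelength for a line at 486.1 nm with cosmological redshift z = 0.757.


lam_obs = lam_emit * (1 + z) = 486.1 * (1 + 0.757) = 854.0777

854.0777 nm


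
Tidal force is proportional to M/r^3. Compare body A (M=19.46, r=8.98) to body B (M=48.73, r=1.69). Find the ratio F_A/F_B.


Ratio = (M1/r1^3) / (M2/r2^3) = (19.46/8.98^3) / (48.73/1.69^3) = 0.0027

0.0027


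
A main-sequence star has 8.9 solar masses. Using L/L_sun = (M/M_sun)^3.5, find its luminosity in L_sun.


L/L_sun = (M/M_sun)^3.5 = 8.9^3.5 = 2103.1247

2103.1247 L_sun


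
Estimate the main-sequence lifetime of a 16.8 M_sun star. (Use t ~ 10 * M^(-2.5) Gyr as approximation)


t = 10 * M^(-2.5) = 10 * 16.8^(-2.5) = 0.0086

0.0086 Gyr


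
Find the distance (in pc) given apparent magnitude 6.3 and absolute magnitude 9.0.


d = 10^((m - M + 5)/5) = 10^((6.3 - 9.0 + 5)/5) = 2.884

2.884 pc


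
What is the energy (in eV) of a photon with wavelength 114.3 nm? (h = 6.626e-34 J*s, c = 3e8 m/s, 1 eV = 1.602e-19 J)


E = hc/lambda = 6.626e-34 * 3e8 / 1.143e-07 = 1.739e-18 J = 10.8559 eV

10.8559 eV


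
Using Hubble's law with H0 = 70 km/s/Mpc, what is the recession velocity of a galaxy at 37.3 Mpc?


v = H0 * d = 70 * 37.3 = 2611.0

2611.0 km/s


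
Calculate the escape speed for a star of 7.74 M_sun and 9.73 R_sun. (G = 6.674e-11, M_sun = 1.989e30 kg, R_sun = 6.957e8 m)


M = 7.74 * 1.989e30 kg = 1.539486e+31 kg; R = 9.73 * 6.957e8 m = 6.769161e+09 m. v_esc = sqrt(2GM/R) = sqrt(2 * 6.674e-11 * 1.539486e+31 / 6.769161e+09) = 550970.757

550970.757 m/s


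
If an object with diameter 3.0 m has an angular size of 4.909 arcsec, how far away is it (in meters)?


D = size / theta_rad, theta_rad = 4.909 * pi/(180*3600) = 2.380e-05, D = 126053.0492

126053.0492 m


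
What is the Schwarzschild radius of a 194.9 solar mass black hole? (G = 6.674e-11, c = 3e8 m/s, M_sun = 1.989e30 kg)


M = 194.9 * 1.989e30 kg = 3.876561e+32 kg. rs = 2GM/c^2 = 2 * 6.674e-11 * 3.876561e+32 / (3e8)^2 = 574937.0692

574937.0692 m


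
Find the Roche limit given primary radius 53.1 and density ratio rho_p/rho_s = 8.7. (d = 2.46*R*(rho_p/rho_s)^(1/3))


d_Roche = 2.46 * 53.1 * 8.7^(1/3) = 268.6598

268.6598


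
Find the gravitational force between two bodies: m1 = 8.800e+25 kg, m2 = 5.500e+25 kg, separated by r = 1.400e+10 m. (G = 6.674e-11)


F = G*m1*m2/r^2 = 6.674e-11 * 8.800e+25 * 5.500e+25 / (1.400e+10)^2 = 6.674e-11 * 4.840e+51 / 1.960e+20 = 1.648e+21

1.648e+21 N


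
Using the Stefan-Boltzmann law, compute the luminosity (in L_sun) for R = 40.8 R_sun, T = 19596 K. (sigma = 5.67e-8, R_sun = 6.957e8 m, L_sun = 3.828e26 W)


R = 40.8 * 6.957e8 m = 2.838456e+10 m. L = 4*pi*R^2*sigma*T^4 = 4*pi*(2.838456e+10)^2 * 5.67e-8 * 19596^4 = 8.465000322e+31 W. L/L_sun = 8.465000322e+31 / 3.828e26 = 221133.7597

221133.7597 L_sun


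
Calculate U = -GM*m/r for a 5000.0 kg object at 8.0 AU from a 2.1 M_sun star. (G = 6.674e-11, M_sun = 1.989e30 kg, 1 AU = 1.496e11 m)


M = 2.1 * 1.989e30 kg = 4.1769e+30 kg; r = 8.0 AU * 1.496e11 m/AU = 1.1968e+12 m. U = -GM*m/r = -(6.674e-11 * 4.1769e+30 * 5000.0) / 1.1968e+12 = -1.165e+12

-1.165e+12 J


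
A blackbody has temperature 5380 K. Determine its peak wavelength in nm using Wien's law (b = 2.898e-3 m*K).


lam_max = b / T = 2.898e-3 / 5380 = 5.387e-07 m = 538.6617 nm

538.6617 nm


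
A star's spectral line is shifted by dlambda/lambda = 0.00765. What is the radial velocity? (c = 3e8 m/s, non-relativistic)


v = (dlambda/lambda) * c = 0.00765 * 3e8 = 2.295e+06

2.295e+06 m/s


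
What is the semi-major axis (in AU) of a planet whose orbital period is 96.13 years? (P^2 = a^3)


a = P^(2/3) = 96.13^(2/3) = 20.9849

20.9849 AU


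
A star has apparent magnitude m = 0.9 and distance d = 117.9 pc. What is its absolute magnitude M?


M = m - 5*log10(d) + 5 = 0.9 - 5*log10(117.9) + 5 = -4.4576

-4.4576


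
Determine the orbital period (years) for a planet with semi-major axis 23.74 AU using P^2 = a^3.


P = a^(3/2) = 23.74^1.5 = 115.6701

115.6701 years


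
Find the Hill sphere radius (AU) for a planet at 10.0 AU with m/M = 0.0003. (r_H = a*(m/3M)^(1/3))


r_H = a * (m/3M)^(1/3) = 10.0 * (0.0003/3)^(1/3) = 0.4642

0.4642 AU


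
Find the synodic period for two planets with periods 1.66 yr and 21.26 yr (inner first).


1/P_syn = |1/P1 - 1/P2| = |1/1.66 - 1/21.26| => P_syn = 1.8006

1.8006 years


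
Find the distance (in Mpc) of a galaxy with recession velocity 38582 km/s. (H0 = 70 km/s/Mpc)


d = v / H0 = 38582 / 70 = 551.1714

551.1714 Mpc


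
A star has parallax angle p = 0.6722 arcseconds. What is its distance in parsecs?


d = 1/p = 1/0.6722 = 1.4877

1.4877 pc


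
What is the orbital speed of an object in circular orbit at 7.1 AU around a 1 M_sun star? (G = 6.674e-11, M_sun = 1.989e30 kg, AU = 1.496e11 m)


v = sqrt(GM/r) = sqrt(6.674e-11 * 1.989e+30 / 1.062e+12) = 11179.3234

11179.3234 m/s


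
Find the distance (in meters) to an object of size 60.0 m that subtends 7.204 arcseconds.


D = size / theta_rad, theta_rad = 7.204 * pi/(180*3600) = 3.493e-05, D = 1.718e+06

1.718e+06 m


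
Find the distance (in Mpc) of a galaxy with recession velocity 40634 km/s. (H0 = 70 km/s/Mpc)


d = v / H0 = 40634 / 70 = 580.4857

580.4857 Mpc


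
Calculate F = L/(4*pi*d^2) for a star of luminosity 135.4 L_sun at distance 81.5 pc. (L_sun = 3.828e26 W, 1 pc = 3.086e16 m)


F = L / (4*pi*d^2) = 5.183e+28 / (4*pi*(2.515e+18)^2) = 6.520e-10

6.520e-10 W/m^2


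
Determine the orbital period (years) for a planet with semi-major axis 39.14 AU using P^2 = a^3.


P = a^(3/2) = 39.14^1.5 = 244.8675

244.8675 years


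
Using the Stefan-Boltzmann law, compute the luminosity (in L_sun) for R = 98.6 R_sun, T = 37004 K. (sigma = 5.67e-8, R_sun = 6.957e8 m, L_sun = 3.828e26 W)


R = 98.6 * 6.957e8 m = 6.859602e+10 m. L = 4*pi*R^2*sigma*T^4 = 4*pi*(6.859602e+10)^2 * 5.67e-8 * 37004^4 = 6.286160258e+33 W. L/L_sun = 6.286160258e+33 / 3.828e26 = 1.642e+07

1.642e+07 L_sun


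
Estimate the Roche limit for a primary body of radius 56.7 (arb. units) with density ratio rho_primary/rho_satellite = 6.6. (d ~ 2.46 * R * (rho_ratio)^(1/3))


d_Roche = 2.46 * 56.7 * 6.6^(1/3) = 261.6372

261.6372


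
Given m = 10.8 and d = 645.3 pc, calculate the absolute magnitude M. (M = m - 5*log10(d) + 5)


M = m - 5*log10(d) + 5 = 10.8 - 5*log10(645.3) + 5 = 1.7512

1.7512


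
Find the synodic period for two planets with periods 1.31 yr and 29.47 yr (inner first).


1/P_syn = |1/P1 - 1/P2| = |1/1.31 - 1/29.47| => P_syn = 1.3709

1.3709 years


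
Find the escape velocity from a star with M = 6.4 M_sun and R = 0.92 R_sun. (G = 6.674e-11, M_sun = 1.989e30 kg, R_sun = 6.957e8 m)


M = 6.4 * 1.989e30 kg = 1.27296e+31 kg; R = 0.92 * 6.957e8 m = 6.40044e+08 m. v_esc = sqrt(2GM/R) = sqrt(2 * 6.674e-11 * 1.27296e+31 / 6.40044e+08) = 1.629e+06

1.629e+06 m/s


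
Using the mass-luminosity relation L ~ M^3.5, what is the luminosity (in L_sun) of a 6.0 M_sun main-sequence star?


L/L_sun = (M/M_sun)^3.5 = 6.0^3.5 = 529.0898

529.0898 L_sun


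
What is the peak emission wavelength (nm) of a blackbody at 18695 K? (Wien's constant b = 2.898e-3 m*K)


lam_max = b / T = 2.898e-3 / 18695 = 1.550e-07 m = 155.0147 nm

155.0147 nm


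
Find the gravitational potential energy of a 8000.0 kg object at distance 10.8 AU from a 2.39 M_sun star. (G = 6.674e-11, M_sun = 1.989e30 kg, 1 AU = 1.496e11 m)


M = 2.39 * 1.989e30 kg = 4.75371e+30 kg; r = 10.8 AU * 1.496e11 m/AU = 1.61568e+12 m. U = -GM*m/r = -(6.674e-11 * 4.75371e+30 * 8000.0) / 1.61568e+12 = -1.571e+12

-1.571e+12 J


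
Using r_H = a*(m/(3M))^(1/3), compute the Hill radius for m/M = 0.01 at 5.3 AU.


r_H = a * (m/3M)^(1/3) = 5.3 * (0.01/3)^(1/3) = 0.7917

0.7917 AU
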